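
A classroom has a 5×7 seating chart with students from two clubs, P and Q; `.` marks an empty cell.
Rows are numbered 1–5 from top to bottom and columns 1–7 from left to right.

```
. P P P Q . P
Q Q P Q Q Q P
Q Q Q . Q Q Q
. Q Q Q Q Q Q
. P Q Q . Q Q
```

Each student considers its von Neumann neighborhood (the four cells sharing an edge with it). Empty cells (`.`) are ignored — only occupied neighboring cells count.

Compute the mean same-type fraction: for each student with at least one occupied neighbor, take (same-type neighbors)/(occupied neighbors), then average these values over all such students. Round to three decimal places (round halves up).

0.761

(1,2)P 1/2
(1,3)P 3/3
(1,4)P 1/3
(1,5)Q 1/2
(1,7)P 1/1
(2,1)Q 2/2
(2,2)Q 2/4
(2,3)P 1/4
(2,4)Q 1/3
(2,5)Q 4/4
(2,6)Q 2/3
(2,7)P 1/3
(3,1)Q 2/2
(3,2)Q 4/4
(3,3)Q 2/3
(3,5)Q 3/3
(3,6)Q 4/4
(3,7)Q 2/3
(4,2)Q 2/3
(4,3)Q 4/4
(4,4)Q 3/3
(4,5)Q 3/3
(4,6)Q 4/4
(4,7)Q 3/3
(5,2)P 0/2
(5,3)Q 2/3
(5,4)Q 2/2
(5,6)Q 2/2
(5,7)Q 2/2
Sum over 29 students: 1/2 + 3/3 + 1/3 + 1/2 + 1/1 + 2/2 + 2/4 + 1/4 + 1/3 + 4/4 + 2/3 + 1/3 + 2/2 + 4/4 + 2/3 + 3/3 + 4/4 + 2/3 + 2/3 + 4/4 + 3/3 + 3/3 + 4/4 + 3/3 + 0/2 + 2/3 + 2/2 + 2/2 + 2/2 = 265/12; mean = 265/12 ÷ 29 = 265/348 = 0.761494… → 0.761.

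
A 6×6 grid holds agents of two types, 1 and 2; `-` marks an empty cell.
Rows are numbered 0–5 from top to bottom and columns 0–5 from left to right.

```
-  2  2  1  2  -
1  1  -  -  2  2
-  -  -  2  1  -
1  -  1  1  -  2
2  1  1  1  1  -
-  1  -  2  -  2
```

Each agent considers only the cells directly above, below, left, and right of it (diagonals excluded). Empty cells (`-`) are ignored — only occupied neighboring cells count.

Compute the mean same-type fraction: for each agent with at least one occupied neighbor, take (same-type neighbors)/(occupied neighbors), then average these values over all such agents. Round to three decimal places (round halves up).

Row 0: (0,1)2 1/2 · (0,2)2 1/2 · (0,3)1 0/2 · (0,4)2 1/2
Row 1: (1,0)1 1/1 · (1,1)1 1/2 · (1,4)2 2/3 · (1,5)2 1/1
Row 2: (2,3)2 0/2 · (2,4)1 0/2
Row 3: (3,0)1 0/1 · (3,2)1 2/2 · (3,3)1 2/3 · (3,5)2 — no occupied neighbors
Row 4: (4,0)2 0/2 · (4,1)1 2/3 · (4,2)1 3/3 · (4,3)1 3/4 · (4,4)1 1/1
Row 5: (5,1)1 1/1 · (5,3)2 0/1 · (5,5)2 — no occupied neighbors
Sum over 20 agents: 1/2 + 1/2 + 0/2 + 1/2 + 1/1 + 1/2 + 2/3 + 1/1 + 0/2 + 0/2 + 0/1 + 2/2 + 2/3 + 0/2 + 2/3 + 3/3 + 3/4 + 1/1 + 1/1 + 0/1 = 43/4; mean = 43/4 ÷ 20 = 43/80 = 0.5375 → 0.538.

0.538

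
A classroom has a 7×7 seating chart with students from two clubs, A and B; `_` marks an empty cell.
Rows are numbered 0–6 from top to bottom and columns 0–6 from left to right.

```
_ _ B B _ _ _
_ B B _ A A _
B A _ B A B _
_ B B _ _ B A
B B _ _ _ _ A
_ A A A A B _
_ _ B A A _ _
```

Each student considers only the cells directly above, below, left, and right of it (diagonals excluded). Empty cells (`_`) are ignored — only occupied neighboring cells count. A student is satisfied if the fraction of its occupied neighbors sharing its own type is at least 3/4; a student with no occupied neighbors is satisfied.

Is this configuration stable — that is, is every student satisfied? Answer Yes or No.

No

(0,2)B 2/2 ✓
(0,3)B 1/1 ✓
(1,1)B 1/2 ✗
(1,2)B 2/2 ✓
(1,4)A 2/2 ✓
(1,5)A 1/2 ✗
(2,0)B 0/1 ✗
(2,1)A 0/3 ✗
(2,3)B 0/1 ✗
(2,4)A 1/3 ✗
(2,5)B 1/3 ✗
(3,1)B 2/3 ✗
(3,2)B 1/1 ✓
(3,5)B 1/2 ✗
(3,6)A 1/2 ✗
(4,0)B 1/1 ✓
(4,1)B 2/3 ✗
(4,6)A 1/1 ✓
(5,1)A 1/2 ✗
(5,2)A 2/3 ✗
(5,3)A 3/3 ✓
(5,4)A 2/3 ✗
(5,5)B 0/1 ✗
(6,2)B 0/2 ✗
(6,3)A 2/3 ✗
(6,4)A 2/2 ✓
For instance (1,1) has only 1/2 same-type neighbors, below 3/4.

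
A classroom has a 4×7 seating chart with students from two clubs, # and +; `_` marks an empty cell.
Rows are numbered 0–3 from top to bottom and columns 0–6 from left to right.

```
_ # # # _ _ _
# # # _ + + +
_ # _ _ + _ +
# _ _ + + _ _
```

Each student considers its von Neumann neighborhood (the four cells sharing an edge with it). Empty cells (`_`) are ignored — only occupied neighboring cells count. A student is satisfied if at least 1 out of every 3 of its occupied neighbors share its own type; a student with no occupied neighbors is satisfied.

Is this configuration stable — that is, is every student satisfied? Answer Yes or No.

Yes

(0,1)# 2/2 satisfied
(0,2)# 3/3 satisfied
(0,3)# 1/1 satisfied
(1,0)# 1/1 satisfied
(1,1)# 4/4 satisfied
(1,2)# 2/2 satisfied
(1,4)+ 2/2 satisfied
(1,5)+ 2/2 satisfied
(1,6)+ 2/2 satisfied
(2,1)# 1/1 satisfied
(2,4)+ 2/2 satisfied
(2,6)+ 1/1 satisfied
(3,0)# 0/0 satisfied
(3,3)+ 1/1 satisfied
(3,4)+ 2/2 satisfied
All meet the threshold, so the configuration is stable.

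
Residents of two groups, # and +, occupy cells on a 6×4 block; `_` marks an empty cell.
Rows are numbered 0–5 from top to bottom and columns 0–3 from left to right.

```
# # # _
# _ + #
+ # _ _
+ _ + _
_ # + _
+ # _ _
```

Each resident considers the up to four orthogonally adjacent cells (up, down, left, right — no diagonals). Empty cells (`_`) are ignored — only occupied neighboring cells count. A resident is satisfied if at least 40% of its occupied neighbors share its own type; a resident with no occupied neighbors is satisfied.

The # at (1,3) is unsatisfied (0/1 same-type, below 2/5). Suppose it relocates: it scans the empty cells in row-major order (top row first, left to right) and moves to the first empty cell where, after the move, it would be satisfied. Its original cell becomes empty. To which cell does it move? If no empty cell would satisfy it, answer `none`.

Vacating (1,3). Empty cells in order:
  (0,3): 1/1 same-type → satisfied — stop here.

(0,3)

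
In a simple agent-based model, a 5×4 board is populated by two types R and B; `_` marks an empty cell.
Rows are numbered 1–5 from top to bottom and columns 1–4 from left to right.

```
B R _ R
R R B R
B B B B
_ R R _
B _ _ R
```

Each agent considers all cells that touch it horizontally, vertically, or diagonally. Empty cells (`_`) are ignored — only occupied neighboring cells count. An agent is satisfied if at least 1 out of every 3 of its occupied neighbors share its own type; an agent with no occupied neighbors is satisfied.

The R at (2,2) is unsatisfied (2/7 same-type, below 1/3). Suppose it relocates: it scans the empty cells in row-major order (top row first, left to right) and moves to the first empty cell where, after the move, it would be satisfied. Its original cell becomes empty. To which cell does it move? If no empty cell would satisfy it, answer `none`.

(1,3)

Vacating (2,2). Empty cells in order:
  (1,3): 3/4 same-type → satisfied — stop here.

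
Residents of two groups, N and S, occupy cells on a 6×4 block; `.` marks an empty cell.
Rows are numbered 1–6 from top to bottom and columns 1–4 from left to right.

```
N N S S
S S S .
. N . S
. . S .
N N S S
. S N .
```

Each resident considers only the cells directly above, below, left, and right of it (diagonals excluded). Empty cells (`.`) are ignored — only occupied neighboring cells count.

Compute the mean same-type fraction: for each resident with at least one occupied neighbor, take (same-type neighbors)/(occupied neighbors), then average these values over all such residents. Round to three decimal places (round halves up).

0.556

(1,1)N 1/2
(1,2)N 1/3
(1,3)S 2/3
(1,4)S 1/1
(2,1)S 1/2
(2,2)S 2/4
(2,3)S 2/2
(3,2)N 0/1
(3,4)S — no occupied neighbors
(4,3)S 1/1
(5,1)N 1/1
(5,2)N 1/3
(5,3)S 2/4
(5,4)S 1/1
(6,2)S 0/2
(6,3)N 0/2
Sum over 15 residents: 1/2 + 1/3 + 2/3 + 1/1 + 1/2 + 2/4 + 2/2 + 0/1 + 1/1 + 1/1 + 1/3 + 2/4 + 1/1 + 0/2 + 0/2 = 25/3; mean = 25/3 ÷ 15 = 5/9 = 0.555555… → 0.556.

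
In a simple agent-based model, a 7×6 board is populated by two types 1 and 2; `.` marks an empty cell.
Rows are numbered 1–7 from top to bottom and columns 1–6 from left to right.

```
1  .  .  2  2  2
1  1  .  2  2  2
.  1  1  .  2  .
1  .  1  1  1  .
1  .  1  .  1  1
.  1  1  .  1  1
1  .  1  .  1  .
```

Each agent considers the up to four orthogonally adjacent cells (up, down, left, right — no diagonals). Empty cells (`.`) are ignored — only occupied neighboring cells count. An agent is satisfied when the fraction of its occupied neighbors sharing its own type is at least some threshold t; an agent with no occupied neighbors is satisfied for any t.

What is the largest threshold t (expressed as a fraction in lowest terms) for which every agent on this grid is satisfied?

1/2

(1,1)1 1/1
(1,4)2 2/2
(1,5)2 3/3
(1,6)2 2/2
(2,1)1 2/2
(2,2)1 2/2
(2,4)2 2/2
(2,5)2 4/4
(2,6)2 2/2
(3,2)1 2/2
(3,3)1 2/2
(3,5)2 1/2
(4,1)1 1/1
(4,3)1 3/3
(4,4)1 2/2
(4,5)1 2/3
(5,1)1 1/1
(5,3)1 2/2
(5,5)1 3/3
(5,6)1 2/2
(6,2)1 1/1
(6,3)1 3/3
(6,5)1 3/3
(6,6)1 2/2
(7,1)1 — no occupied neighbors
(7,3)1 1/1
(7,5)1 1/1
The smallest same-type fraction is 1/2 at (3,5), which reduces to 1/2. Any threshold above that leaves this agent unsatisfied.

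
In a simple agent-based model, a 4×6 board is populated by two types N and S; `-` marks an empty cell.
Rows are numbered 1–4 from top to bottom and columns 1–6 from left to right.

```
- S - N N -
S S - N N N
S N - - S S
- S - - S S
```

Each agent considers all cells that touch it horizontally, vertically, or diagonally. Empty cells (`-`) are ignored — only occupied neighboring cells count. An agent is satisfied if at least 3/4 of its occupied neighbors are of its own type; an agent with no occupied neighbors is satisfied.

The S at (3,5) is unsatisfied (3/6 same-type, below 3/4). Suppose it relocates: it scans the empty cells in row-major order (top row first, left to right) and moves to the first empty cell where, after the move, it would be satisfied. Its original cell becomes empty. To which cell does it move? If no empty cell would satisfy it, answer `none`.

Vacating (3,5). Empty cells in order:
  (1,1): 3/3 same-type → satisfied — stop here.

(1,1)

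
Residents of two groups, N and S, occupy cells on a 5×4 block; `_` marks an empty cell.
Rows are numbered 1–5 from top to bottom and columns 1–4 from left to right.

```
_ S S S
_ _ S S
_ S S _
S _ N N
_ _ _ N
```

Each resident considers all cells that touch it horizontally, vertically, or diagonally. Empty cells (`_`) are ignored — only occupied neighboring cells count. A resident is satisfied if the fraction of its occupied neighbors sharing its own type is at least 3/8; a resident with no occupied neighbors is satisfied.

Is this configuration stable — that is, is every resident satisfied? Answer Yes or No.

(1,2)S 2/2 satisfied
(1,3)S 4/4 satisfied
(1,4)S 3/3 satisfied
(2,3)S 6/6 satisfied
(2,4)S 4/4 satisfied
(3,2)S 3/4 satisfied
(3,3)S 3/5 satisfied
(4,1)S 1/1 satisfied
(4,3)N 2/4 satisfied
(4,4)N 2/3 satisfied
(5,4)N 2/2 satisfied
All meet the threshold, so the configuration is stable.

Yes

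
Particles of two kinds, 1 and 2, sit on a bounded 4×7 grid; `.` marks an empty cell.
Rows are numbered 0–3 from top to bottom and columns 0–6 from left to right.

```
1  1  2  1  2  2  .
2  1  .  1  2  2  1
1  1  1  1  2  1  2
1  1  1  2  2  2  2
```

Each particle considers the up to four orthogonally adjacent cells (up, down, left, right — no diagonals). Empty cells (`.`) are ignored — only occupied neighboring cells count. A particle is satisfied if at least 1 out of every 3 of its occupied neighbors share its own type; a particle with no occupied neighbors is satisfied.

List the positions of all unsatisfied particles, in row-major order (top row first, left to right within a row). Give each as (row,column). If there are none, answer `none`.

(0,0)1 1/2 satisfied
(0,1)1 2/3 satisfied
(0,2)2 0/2 not
(0,3)1 1/3 satisfied
(0,4)2 2/3 satisfied
(0,5)2 2/2 satisfied
(1,0)2 0/3 not
(1,1)1 2/3 satisfied
(1,3)1 2/3 satisfied
(1,4)2 3/4 satisfied
(1,5)2 2/4 satisfied
(1,6)1 0/2 not
(2,0)1 2/3 satisfied
(2,1)1 4/4 satisfied
(2,2)1 3/3 satisfied
(2,3)1 2/4 satisfied
(2,4)2 2/4 satisfied
(2,5)1 0/4 not
(2,6)2 1/3 satisfied
(3,0)1 2/2 satisfied
(3,1)1 3/3 satisfied
(3,2)1 2/3 satisfied
(3,3)2 1/3 satisfied
(3,4)2 3/3 satisfied
(3,5)2 2/3 satisfied
(3,6)2 2/2 satisfied

(0,2), (1,0), (1,6), (2,5)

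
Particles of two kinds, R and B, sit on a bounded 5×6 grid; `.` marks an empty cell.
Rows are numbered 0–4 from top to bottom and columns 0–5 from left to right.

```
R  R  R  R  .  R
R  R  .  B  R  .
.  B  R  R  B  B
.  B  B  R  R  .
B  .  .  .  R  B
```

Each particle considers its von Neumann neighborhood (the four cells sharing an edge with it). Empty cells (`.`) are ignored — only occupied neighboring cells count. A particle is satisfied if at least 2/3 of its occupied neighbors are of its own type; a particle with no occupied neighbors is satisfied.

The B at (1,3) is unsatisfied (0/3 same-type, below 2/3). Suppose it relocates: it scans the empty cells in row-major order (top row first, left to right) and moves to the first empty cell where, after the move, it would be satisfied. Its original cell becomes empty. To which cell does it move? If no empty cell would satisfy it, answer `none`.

Vacating (1,3). Empty cells in order:
  (0,4): 0/3 same-type → still unsatisfied.
  (1,2): 0/3 same-type → still unsatisfied.
  (1,5): 1/3 same-type → still unsatisfied.
  (2,0): 1/2 same-type → still unsatisfied.
  (3,0): 2/2 same-type → satisfied — stop here.

(3,0)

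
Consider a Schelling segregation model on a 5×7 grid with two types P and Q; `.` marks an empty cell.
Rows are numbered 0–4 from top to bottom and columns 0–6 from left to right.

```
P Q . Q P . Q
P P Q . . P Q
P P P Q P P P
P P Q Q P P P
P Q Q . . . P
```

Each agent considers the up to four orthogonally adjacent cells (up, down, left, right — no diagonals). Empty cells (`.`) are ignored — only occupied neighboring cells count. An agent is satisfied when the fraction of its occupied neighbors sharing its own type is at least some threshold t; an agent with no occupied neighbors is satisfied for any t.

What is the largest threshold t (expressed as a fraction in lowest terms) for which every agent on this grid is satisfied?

(0,0)P 1/2
(0,1)Q 0/2
(0,3)Q 0/1
(0,4)P 0/1
(0,6)Q 1/1
(1,0)P 3/3
(1,1)P 2/4
(1,2)Q 0/2
(1,5)P 1/2
(1,6)Q 1/3
(2,0)P 3/3
(2,1)P 4/4
(2,2)P 1/4
(2,3)Q 1/3
(2,4)P 2/3
(2,5)P 4/4
(2,6)P 2/3
(3,0)P 3/3
(3,1)P 2/4
(3,2)Q 2/4
(3,3)Q 2/3
(3,4)P 2/3
(3,5)P 3/3
(3,6)P 3/3
(4,0)P 1/2
(4,1)Q 1/3
(4,2)Q 2/2
(4,6)P 1/1
The smallest same-type fraction is 0/2 at (0,1), which reduces to 0/1. Any threshold above that leaves this agent unsatisfied.

0/1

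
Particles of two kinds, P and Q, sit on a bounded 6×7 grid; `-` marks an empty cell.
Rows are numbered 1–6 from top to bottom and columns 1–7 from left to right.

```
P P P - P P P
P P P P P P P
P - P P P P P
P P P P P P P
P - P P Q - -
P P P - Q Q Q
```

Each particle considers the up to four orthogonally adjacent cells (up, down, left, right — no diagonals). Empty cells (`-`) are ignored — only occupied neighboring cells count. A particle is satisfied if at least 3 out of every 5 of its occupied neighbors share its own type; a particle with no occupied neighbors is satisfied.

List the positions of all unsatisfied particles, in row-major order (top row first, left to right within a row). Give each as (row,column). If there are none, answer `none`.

(5,5)

(1,1)P 2/2 ok
(1,2)P 3/3 ok
(1,3)P 2/2 ok
(1,5)P 2/2 ok
(1,6)P 3/3 ok
(1,7)P 2/2 ok
(2,1)P 3/3 ok
(2,2)P 3/3 ok
(2,3)P 4/4 ok
(2,4)P 3/3 ok
(2,5)P 4/4 ok
(2,6)P 4/4 ok
(2,7)P 3/3 ok
(3,1)P 2/2 ok
(3,3)P 3/3 ok
(3,4)P 4/4 ok
(3,5)P 4/4 ok
(3,6)P 4/4 ok
(3,7)P 3/3 ok
(4,1)P 3/3 ok
(4,2)P 2/2 ok
(4,3)P 4/4 ok
(4,4)P 4/4 ok
(4,5)P 3/4 ok
(4,6)P 3/3 ok
(4,7)P 2/2 ok
(5,1)P 2/2 ok
(5,3)P 3/3 ok
(5,4)P 2/3 ok
(5,5)Q 1/3 unhappy
(6,1)P 2/2 ok
(6,2)P 2/2 ok
(6,3)P 2/2 ok
(6,5)Q 2/2 ok
(6,6)Q 2/2 ok
(6,7)Q 1/1 ok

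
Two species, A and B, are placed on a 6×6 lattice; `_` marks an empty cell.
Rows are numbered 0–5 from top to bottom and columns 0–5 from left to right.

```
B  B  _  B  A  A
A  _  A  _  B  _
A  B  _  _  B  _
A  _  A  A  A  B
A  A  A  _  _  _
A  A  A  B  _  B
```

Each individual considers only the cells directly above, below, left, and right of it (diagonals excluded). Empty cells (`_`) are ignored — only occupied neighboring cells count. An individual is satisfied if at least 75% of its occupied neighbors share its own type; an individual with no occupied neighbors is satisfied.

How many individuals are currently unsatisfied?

12

(0,0)B 1/2 ✗
(0,1)B 1/1 ✓
(0,3)B 0/1 ✗
(0,4)A 1/3 ✗
(0,5)A 1/1 ✓
(1,0)A 1/2 ✗
(1,2)A 0/0 ✓
(1,4)B 1/2 ✗
(2,0)A 2/3 ✗
(2,1)B 0/1 ✗
(2,4)B 1/2 ✗
(3,0)A 2/2 ✓
(3,2)A 2/2 ✓
(3,3)A 2/2 ✓
(3,4)A 1/3 ✗
(3,5)B 0/1 ✗
(4,0)A 3/3 ✓
(4,1)A 3/3 ✓
(4,2)A 3/3 ✓
(5,0)A 2/2 ✓
(5,1)A 3/3 ✓
(5,2)A 2/3 ✗
(5,3)B 0/1 ✗
(5,5)B 0/0 ✓
Unsatisfied: (0,0), (0,3), (0,4), (1,0), (1,4), (2,0), (2,1), (2,4), (3,4), (3,5), (5,2), (5,3) — 12 in total.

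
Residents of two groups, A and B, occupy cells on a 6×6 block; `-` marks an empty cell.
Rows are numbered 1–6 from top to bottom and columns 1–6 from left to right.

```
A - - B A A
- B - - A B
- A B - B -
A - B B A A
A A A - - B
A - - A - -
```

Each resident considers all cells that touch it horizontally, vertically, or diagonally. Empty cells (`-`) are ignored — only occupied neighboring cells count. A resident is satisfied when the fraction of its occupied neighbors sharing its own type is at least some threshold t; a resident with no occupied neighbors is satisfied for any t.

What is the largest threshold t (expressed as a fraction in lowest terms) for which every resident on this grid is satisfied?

(1,1)A 0/1
(1,4)B 0/2
(1,5)A 2/4
(1,6)A 2/3
(2,2)B 1/3
(2,5)A 2/5
(2,6)B 1/4
(3,2)A 1/4
(3,3)B 3/4
(3,5)B 2/5
(4,1)A 3/3
(4,3)B 2/5
(4,4)B 3/5
(4,5)A 1/4
(4,6)A 1/3
(5,1)A 3/3
(5,2)A 4/5
(5,3)A 2/4
(5,6)B 0/2
(6,1)A 2/2
(6,4)A 1/1
The smallest same-type fraction is 0/1 at (1,1), which reduces to 0/1. Any threshold above that leaves this resident unsatisfied.

0/1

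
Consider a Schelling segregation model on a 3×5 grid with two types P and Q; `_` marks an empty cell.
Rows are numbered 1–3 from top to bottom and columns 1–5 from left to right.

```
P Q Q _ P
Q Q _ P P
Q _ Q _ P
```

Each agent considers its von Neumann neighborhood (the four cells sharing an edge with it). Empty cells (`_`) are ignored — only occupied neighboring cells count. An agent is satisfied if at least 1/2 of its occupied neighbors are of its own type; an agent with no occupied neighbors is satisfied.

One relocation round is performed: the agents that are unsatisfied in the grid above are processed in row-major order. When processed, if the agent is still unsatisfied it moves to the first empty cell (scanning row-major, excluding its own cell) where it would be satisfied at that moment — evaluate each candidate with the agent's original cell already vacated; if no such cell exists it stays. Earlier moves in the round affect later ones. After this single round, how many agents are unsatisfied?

0

Initially unsatisfied (in order): (1,1).
  (1,1) → (1,4).
Resulting grid:
_ Q Q P P
Q Q _ P P
Q _ Q _ P
All satisfied now.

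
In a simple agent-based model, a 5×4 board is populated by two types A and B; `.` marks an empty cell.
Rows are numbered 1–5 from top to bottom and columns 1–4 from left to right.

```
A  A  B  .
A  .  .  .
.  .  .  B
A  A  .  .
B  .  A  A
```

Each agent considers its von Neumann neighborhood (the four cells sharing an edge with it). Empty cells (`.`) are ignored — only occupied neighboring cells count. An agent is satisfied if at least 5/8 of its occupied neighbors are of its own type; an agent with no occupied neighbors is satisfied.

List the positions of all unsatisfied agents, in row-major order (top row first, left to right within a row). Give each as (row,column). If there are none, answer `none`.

(1,1)A 2/2 ok
(1,2)A 1/2 unhappy
(1,3)B 0/1 unhappy
(2,1)A 1/1 ok
(3,4)B 0/0 ok
(4,1)A 1/2 unhappy
(4,2)A 1/1 ok
(5,1)B 0/1 unhappy
(5,3)A 1/1 ok
(5,4)A 1/1 ok

(1,2), (1,3), (4,1), (5,1)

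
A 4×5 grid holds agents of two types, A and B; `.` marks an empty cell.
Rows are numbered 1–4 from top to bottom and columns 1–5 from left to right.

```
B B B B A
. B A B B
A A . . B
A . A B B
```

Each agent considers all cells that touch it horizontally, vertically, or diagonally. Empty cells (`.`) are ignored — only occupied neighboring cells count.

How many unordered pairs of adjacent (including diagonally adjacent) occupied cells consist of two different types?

11

Scan each occupied cell's neighbors to the right and below (and the two forward diagonals) so each pair is counted once.
Row 1: B(1,1)–B(1,2)= B(1,1)–B(2,2)= B(1,2)–B(1,3)= B(1,2)–B(2,2)= B(1,2)–A(2,3)≠ B(1,3)–B(1,4)= B(1,3)–A(2,3)≠ B(1,3)–B(2,4)= B(1,3)–B(2,2)= B(1,4)–A(1,5)≠ B(1,4)–B(2,4)= B(1,4)–B(2,5)= B(1,4)–A(2,3)≠ A(1,5)–B(2,5)≠ A(1,5)–B(2,4)≠  → 6/15 unlike.
Row 2: B(2,2)–A(2,3)≠ B(2,2)–A(3,2)≠ B(2,2)–A(3,1)≠ A(2,3)–B(2,4)≠ A(2,3)–A(3,2)= B(2,4)–B(2,5)= B(2,4)–B(3,5)= B(2,5)–B(3,5)=  → 4/8 unlike.
Row 3: A(3,1)–A(3,2)= A(3,1)–A(4,1)= A(3,2)–A(4,3)= A(3,2)–A(4,1)= B(3,5)–B(4,5)= B(3,5)–B(4,4)=  → 0/6 unlike.
Row 4: A(4,3)–B(4,4)≠ B(4,4)–B(4,5)=  → 1/2 unlike.
Total adjacent occupied pairs: 31; unlike-type pairs: 11.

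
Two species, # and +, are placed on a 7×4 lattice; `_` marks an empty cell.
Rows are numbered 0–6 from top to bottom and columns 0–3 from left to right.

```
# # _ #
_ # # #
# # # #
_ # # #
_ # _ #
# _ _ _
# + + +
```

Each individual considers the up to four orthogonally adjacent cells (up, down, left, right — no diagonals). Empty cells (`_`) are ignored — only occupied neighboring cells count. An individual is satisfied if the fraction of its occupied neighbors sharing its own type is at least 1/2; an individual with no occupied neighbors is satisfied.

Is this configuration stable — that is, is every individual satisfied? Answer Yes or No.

Yes

(0,0)# 1/1 ✓
(0,1)# 2/2 ✓
(0,3)# 1/1 ✓
(1,1)# 3/3 ✓
(1,2)# 3/3 ✓
(1,3)# 3/3 ✓
(2,0)# 1/1 ✓
(2,1)# 4/4 ✓
(2,2)# 4/4 ✓
(2,3)# 3/3 ✓
(3,1)# 3/3 ✓
(3,2)# 3/3 ✓
(3,3)# 3/3 ✓
(4,1)# 1/1 ✓
(4,3)# 1/1 ✓
(5,0)# 1/1 ✓
(6,0)# 1/2 ✓
(6,1)+ 1/2 ✓
(6,2)+ 2/2 ✓
(6,3)+ 1/1 ✓
All meet the threshold, so the configuration is stable.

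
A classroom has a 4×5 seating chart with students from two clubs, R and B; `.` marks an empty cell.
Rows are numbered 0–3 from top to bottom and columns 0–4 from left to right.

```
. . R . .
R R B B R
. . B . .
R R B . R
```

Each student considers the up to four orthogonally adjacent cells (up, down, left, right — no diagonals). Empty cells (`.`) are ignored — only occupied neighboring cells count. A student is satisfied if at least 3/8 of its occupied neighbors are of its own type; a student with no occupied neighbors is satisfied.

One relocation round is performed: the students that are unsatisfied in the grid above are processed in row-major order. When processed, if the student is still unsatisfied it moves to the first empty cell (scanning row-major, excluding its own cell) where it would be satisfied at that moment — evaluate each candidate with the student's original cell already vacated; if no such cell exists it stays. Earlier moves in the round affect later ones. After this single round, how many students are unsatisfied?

0

Initially unsatisfied (in order): (0,2), (1,4).
  (0,2) → (0,0).
  (1,4) → (0,1).
Resulting grid:
R R . . .
R R B B .
. . B . .
R R B . R
All satisfied now.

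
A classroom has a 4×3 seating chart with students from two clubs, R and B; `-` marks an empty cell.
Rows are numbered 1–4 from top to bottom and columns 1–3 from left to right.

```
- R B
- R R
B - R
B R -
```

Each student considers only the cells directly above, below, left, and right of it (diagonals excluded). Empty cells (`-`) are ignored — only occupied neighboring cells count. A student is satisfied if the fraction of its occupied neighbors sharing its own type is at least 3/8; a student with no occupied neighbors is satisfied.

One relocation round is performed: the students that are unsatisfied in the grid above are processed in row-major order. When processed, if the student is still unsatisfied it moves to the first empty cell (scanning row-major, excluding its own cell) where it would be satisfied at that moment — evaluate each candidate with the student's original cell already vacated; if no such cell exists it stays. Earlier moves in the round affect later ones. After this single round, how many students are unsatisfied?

1

Initially unsatisfied (in order): (1,3), (4,2).
  (1,3) → (2,1).
  (4,2) → (1,1).
Resulting grid:
R R -
B R R
B - R
B - -
Unsatisfied now: (2,1).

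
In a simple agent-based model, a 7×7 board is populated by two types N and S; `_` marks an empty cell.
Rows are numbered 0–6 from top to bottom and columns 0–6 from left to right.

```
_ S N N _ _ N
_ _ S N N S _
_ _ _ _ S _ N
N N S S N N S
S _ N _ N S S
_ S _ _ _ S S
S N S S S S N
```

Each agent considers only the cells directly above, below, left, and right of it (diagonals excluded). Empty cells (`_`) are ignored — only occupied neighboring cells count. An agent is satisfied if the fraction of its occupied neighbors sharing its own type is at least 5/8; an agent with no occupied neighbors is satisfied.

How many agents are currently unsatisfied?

23

(0,1)S 0/1 unhappy
(0,2)N 1/3 unhappy
(0,3)N 2/2 ok
(0,6)N 0/0 ok
(1,2)S 0/2 unhappy
(1,3)N 2/3 ok
(1,4)N 1/3 unhappy
(1,5)S 0/1 unhappy
(2,4)S 0/2 unhappy
(2,6)N 0/1 unhappy
(3,0)N 1/2 unhappy
(3,1)N 1/2 unhappy
(3,2)S 1/3 unhappy
(3,3)S 1/2 unhappy
(3,4)N 2/4 unhappy
(3,5)N 1/3 unhappy
(3,6)S 1/3 unhappy
(4,0)S 0/1 unhappy
(4,2)N 0/1 unhappy
(4,4)N 1/2 unhappy
(4,5)S 2/4 unhappy
(4,6)S 3/3 ok
(5,1)S 0/1 unhappy
(5,5)S 3/3 ok
(5,6)S 2/3 ok
(6,0)S 0/1 unhappy
(6,1)N 0/3 unhappy
(6,2)S 1/2 unhappy
(6,3)S 2/2 ok
(6,4)S 2/2 ok
(6,5)S 2/3 ok
(6,6)N 0/2 unhappy
Unsatisfied: (0,1), (0,2), (1,2), (1,4), (1,5), (2,4), (2,6), (3,0), (3,1), (3,2), (3,3), (3,4), (3,5), (3,6), (4,0), (4,2), (4,4), (4,5), (5,1), (6,0), (6,1), (6,2), (6,6) — 23 in total.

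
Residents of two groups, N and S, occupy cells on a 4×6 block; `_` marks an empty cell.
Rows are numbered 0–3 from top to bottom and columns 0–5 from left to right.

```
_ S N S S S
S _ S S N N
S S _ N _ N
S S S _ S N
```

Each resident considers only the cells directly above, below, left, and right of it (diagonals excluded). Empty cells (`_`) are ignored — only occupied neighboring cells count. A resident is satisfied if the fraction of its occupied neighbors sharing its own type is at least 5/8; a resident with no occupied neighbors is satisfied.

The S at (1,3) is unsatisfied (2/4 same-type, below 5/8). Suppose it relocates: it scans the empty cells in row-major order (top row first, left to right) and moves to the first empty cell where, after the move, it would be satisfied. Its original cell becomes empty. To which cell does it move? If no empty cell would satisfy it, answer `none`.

(0,0)

Vacating (1,3). Empty cells in order:
  (0,0): 2/2 same-type → satisfied — stop here.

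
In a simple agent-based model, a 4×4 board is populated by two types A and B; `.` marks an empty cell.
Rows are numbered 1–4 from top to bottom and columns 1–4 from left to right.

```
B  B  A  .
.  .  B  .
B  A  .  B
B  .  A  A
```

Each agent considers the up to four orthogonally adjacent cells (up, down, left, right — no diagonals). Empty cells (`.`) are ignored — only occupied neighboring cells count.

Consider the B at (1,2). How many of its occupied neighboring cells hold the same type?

Occupied neighbors of (1,2): (1,1)=B, (1,3)=A.
Same type (B): 1 of 2.

1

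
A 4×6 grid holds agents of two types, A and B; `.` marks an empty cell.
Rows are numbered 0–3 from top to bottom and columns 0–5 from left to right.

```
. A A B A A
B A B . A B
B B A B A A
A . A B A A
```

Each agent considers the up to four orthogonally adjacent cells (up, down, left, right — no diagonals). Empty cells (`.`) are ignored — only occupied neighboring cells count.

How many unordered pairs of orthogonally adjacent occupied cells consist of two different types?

16

Scan each occupied cell's neighbors to the right and below so each pair is counted once.
From row 0: 4 unlike of 8 pairs (running 4/8).
From row 1: 6 unlike of 8 pairs (running 10/16).
From row 2: 4 unlike of 10 pairs (running 14/26).
From row 3: 2 unlike of 3 pairs (running 16/29).
Total adjacent occupied pairs: 29; unlike-type pairs: 16.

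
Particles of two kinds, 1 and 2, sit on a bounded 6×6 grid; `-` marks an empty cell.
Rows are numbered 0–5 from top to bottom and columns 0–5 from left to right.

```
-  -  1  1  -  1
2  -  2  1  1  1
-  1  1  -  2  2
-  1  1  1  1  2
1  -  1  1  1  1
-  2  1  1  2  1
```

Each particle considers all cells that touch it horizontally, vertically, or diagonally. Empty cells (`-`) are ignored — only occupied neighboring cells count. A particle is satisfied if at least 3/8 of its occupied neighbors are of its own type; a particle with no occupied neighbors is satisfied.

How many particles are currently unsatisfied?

Row 0: (0,2)1 2/3 satisfied · (0,3)1 3/4 satisfied · (0,5)1 2/2 satisfied
Row 1: (1,0)2 0/1 not · (1,2)2 0/5 not · (1,3)1 4/6 satisfied · (1,4)1 4/6 satisfied · (1,5)1 2/4 satisfied
Row 2: (2,1)1 3/5 satisfied · (2,2)1 5/6 satisfied · (2,4)2 2/7 not · (2,5)2 2/5 satisfied
Row 3: (3,1)1 5/5 satisfied · (3,2)1 6/6 satisfied · (3,3)1 6/7 satisfied · (3,4)1 4/7 satisfied · (3,5)2 2/5 satisfied
Row 4: (4,0)1 1/2 satisfied · (4,2)1 6/7 satisfied · (4,3)1 7/8 satisfied · (4,4)1 6/8 satisfied · (4,5)1 3/5 satisfied
Row 5: (5,1)2 0/3 not · (5,2)1 3/4 satisfied · (5,3)1 4/5 satisfied · (5,4)2 0/5 not · (5,5)1 2/3 satisfied
Unsatisfied: (1,0), (1,2), (2,4), (5,1), (5,4) — 5 in total.

5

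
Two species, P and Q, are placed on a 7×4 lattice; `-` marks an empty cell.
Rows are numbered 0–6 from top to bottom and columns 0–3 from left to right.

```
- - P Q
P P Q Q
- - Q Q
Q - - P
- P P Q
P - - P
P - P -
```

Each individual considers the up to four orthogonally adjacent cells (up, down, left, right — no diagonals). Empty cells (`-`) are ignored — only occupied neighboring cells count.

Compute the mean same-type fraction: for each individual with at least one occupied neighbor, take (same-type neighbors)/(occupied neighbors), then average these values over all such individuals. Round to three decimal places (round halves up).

(0,2)P 0/2
(0,3)Q 1/2
(1,0)P 1/1
(1,1)P 1/2
(1,2)Q 2/4
(1,3)Q 3/3
(2,2)Q 2/2
(2,3)Q 2/3
(3,0)Q — no occupied neighbors
(3,3)P 0/2
(4,1)P 1/1
(4,2)P 1/2
(4,3)Q 0/3
(5,0)P 1/1
(5,3)P 0/1
(6,0)P 1/1
(6,2)P — no occupied neighbors
Sum over 15 individuals: 0/2 + 1/2 + 1/1 + 1/2 + 2/4 + 3/3 + 2/2 + 2/3 + 0/2 + 1/1 + 1/2 + 0/3 + 1/1 + 0/1 + 1/1 = 26/3; mean = 26/3 ÷ 15 = 26/45 = 0.577777… → 0.578.

0.578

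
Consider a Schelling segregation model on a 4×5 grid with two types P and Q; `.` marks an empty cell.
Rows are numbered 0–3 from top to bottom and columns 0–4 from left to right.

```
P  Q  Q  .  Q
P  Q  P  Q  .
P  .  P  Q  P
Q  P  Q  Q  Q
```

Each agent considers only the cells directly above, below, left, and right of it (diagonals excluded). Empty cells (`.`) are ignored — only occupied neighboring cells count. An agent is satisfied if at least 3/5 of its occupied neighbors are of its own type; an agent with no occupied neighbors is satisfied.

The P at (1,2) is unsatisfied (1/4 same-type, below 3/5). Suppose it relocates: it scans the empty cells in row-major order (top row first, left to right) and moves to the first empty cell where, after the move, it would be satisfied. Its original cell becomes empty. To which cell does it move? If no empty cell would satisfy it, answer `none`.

Vacating (1,2). Empty cells in order:
  (0,3): 0/3 same-type → still unsatisfied.
  (1,4): 1/3 same-type → still unsatisfied.
  (2,1): 3/4 same-type → satisfied — stop here.

(2,1)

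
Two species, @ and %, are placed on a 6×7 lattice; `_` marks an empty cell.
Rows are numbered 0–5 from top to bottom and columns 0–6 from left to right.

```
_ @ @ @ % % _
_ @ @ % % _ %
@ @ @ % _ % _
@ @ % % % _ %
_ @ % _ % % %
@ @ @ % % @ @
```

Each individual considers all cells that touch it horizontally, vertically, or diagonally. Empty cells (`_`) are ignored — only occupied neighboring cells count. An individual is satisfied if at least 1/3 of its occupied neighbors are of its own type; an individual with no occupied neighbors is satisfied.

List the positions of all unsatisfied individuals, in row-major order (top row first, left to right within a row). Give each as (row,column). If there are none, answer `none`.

Row 0: (0,1)@ 3/3 ok · (0,2)@ 4/5 ok · (0,3)@ 2/5 ok · (0,4)% 3/4 ok · (0,5)% 3/3 ok
Row 1: (1,1)@ 6/6 ok · (1,2)@ 6/8 ok · (1,3)% 3/7 ok · (1,4)% 5/6 ok · (1,6)% 2/2 ok
Row 2: (2,0)@ 4/4 ok · (2,1)@ 6/7 ok · (2,2)@ 4/8 ok · (2,3)% 5/7 ok · (2,5)% 4/4 ok
Row 3: (3,0)@ 4/4 ok · (3,1)@ 5/7 ok · (3,2)% 3/7 ok · (3,3)% 5/6 ok · (3,4)% 5/5 ok · (3,6)% 3/3 ok
Row 4: (4,1)@ 5/7 ok · (4,2)% 3/7 ok · (4,4)% 5/6 ok · (4,5)% 5/7 ok · (4,6)% 2/4 ok
Row 5: (5,0)@ 2/2 ok · (5,1)@ 3/4 ok · (5,2)@ 2/4 ok · (5,3)% 3/4 ok · (5,4)% 3/4 ok · (5,5)@ 1/5 unhappy · (5,6)@ 1/3 ok

(5,5)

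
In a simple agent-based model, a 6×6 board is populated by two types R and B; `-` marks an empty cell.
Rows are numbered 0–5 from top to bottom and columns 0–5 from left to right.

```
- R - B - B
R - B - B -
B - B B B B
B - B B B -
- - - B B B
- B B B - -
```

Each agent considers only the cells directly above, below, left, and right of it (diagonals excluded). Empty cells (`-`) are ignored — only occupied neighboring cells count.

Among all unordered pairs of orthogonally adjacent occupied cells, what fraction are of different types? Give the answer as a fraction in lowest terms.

1/19

Scan each occupied cell's neighbors to the right and below so each pair is counted once.
From row 1: 1 unlike of 3 pairs (running 1/3).
From row 2: 0 unlike of 7 pairs (running 1/10).
From row 3: 0 unlike of 4 pairs (running 1/14).
From row 4: 0 unlike of 3 pairs (running 1/17).
From row 5: 0 unlike of 2 pairs (running 1/19).
Total adjacent occupied pairs: 19; unlike-type pairs: 1.
1/19 is already in lowest terms.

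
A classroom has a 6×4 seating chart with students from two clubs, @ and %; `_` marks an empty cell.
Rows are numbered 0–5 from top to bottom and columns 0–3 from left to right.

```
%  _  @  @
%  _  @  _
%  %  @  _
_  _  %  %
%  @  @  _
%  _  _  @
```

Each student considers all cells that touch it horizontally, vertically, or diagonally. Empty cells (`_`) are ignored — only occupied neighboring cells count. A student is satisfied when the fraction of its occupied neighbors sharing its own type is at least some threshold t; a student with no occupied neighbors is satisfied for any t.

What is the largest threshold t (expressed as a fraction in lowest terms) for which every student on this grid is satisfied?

(0,0)% 1/1
(0,2)@ 2/2
(0,3)@ 2/2
(1,0)% 3/3
(1,2)@ 3/4
(2,0)% 2/2
(2,1)% 3/5
(2,2)@ 1/4
(3,2)% 2/5
(3,3)% 1/3
(4,0)% 1/2
(4,1)@ 1/4
(4,2)@ 2/4
(5,0)% 1/2
(5,3)@ 1/1
The smallest same-type fraction is 1/4 at (2,2), which reduces to 1/4. Any threshold above that leaves this student unsatisfied.

1/4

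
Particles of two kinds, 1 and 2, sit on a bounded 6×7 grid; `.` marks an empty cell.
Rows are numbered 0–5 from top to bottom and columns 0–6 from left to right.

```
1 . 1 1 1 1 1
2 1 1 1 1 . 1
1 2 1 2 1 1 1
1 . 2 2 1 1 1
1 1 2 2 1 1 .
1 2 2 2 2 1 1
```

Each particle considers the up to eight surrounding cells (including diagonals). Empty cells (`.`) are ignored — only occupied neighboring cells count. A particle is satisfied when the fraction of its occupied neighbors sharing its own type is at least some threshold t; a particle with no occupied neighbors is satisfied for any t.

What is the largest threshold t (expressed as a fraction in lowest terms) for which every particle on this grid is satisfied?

(0,0)1 1/2
(0,2)1 4/4
(0,3)1 5/5
(0,4)1 4/4
(0,5)1 4/4
(0,6)1 2/2
(1,0)2 1/4
(1,1)1 5/7
(1,2)1 5/7
(1,3)1 7/8
(1,4)1 6/7
(1,6)1 4/4
(2,0)1 2/4
(2,1)2 2/7
(2,2)1 3/7
(2,3)2 2/8
(2,4)1 5/7
(2,5)1 7/7
(2,6)1 4/4
(3,0)1 3/4
(3,2)2 5/7
(3,3)2 4/8
(3,4)1 5/8
(3,5)1 7/7
(3,6)1 4/4
(4,0)1 3/4
(4,1)1 3/7
(4,2)2 6/7
(4,3)2 6/8
(4,4)1 4/8
(4,5)1 6/7
(5,0)1 2/3
(5,1)2 2/5
(5,2)2 4/5
(5,3)2 4/5
(5,4)2 2/5
(5,5)1 3/4
(5,6)1 2/2
The smallest same-type fraction is 1/4 at (1,0), which reduces to 1/4. Any threshold above that leaves this particle unsatisfied.

1/4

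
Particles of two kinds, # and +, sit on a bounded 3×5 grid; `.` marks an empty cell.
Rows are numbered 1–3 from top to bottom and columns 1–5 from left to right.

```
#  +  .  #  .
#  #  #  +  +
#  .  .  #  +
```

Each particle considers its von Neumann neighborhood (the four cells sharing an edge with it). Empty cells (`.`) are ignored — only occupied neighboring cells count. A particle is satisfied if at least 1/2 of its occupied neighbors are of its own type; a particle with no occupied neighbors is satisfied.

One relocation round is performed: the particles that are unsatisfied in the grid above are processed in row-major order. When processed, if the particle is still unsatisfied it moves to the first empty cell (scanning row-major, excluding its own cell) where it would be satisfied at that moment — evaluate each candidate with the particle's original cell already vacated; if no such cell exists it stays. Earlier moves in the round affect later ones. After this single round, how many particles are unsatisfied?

0

Initially unsatisfied (in order): (1,2), (1,4), (2,4), (3,4).
  (1,2) → (1,5).
  (1,4) → (1,2).
  (2,4) → (1,4).
  (3,4) → (1,3).
Resulting grid:
# # # + +
# # # . +
# . . . +
All satisfied now.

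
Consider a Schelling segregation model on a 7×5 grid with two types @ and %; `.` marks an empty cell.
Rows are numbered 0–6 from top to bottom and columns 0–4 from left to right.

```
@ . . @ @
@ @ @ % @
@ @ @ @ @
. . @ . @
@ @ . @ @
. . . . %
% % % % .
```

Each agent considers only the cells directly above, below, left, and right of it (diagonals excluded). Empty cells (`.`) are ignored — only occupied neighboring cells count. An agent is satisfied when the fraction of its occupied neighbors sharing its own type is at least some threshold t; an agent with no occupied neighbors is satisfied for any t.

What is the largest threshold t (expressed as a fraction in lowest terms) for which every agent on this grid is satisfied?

0/1

(0,0)@ 1/1
(0,3)@ 1/2
(0,4)@ 2/2
(1,0)@ 3/3
(1,1)@ 3/3
(1,2)@ 2/3
(1,3)% 0/4
(1,4)@ 2/3
(2,0)@ 2/2
(2,1)@ 3/3
(2,2)@ 4/4
(2,3)@ 2/3
(2,4)@ 3/3
(3,2)@ 1/1
(3,4)@ 2/2
(4,0)@ 1/1
(4,1)@ 1/1
(4,3)@ 1/1
(4,4)@ 2/3
(5,4)% 0/1
(6,0)% 1/1
(6,1)% 2/2
(6,2)% 2/2
(6,3)% 1/1
The smallest same-type fraction is 0/4 at (1,3), which reduces to 0/1. Any threshold above that leaves this agent unsatisfied.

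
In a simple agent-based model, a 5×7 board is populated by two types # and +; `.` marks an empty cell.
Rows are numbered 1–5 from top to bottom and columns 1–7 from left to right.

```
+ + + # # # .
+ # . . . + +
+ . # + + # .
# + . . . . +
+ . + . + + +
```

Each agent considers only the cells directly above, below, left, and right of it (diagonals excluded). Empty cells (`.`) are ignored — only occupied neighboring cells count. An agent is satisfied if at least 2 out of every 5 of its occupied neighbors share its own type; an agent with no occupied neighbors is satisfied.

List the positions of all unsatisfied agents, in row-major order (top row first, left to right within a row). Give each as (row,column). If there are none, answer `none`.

(1,1)+ 2/2 ✓
(1,2)+ 2/3 ✓
(1,3)+ 1/2 ✓
(1,4)# 1/2 ✓
(1,5)# 2/2 ✓
(1,6)# 1/2 ✓
(2,1)+ 2/3 ✓
(2,2)# 0/2 ✗
(2,6)+ 1/3 ✗
(2,7)+ 1/1 ✓
(3,1)+ 1/2 ✓
(3,3)# 0/1 ✗
(3,4)+ 1/2 ✓
(3,5)+ 1/2 ✓
(3,6)# 0/2 ✗
(4,1)# 0/3 ✗
(4,2)+ 0/1 ✗
(4,7)+ 1/1 ✓
(5,1)+ 0/1 ✗
(5,3)+ 0/0 ✓
(5,5)+ 1/1 ✓
(5,6)+ 2/2 ✓
(5,7)+ 2/2 ✓

(2,2), (2,6), (3,3), (3,6), (4,1), (4,2), (5,1)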